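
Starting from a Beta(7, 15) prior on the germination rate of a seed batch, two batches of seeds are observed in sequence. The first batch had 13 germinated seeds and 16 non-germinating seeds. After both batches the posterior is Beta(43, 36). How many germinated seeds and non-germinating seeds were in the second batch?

Because Beta–binomial updating is additive in the counts, the combined data contributed (α_post−α_prior, β_post−β_prior) successes and failures.
Total across both batches: 43−7=36 germinated seeds, 36−15=21 non-germinating seeds.
Subtract the first batch: 36−13=23 germinated seeds and 21−16=5 non-germinating seeds.

23 germinated seeds and 5 non-germinating seeds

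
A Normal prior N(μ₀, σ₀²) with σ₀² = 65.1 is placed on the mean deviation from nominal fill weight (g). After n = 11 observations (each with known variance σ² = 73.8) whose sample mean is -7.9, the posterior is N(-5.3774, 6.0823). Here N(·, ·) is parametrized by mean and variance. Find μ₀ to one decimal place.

μ₀ = 19.1

The posterior mean is a precision-weighted average: μ_n = (τ₀μ₀ + τ_data·x̄)/(τ₀+τ_data), with τ₀=1/σ₀² and τ_data=n/σ².
Here τ₀ = 1/65.1 = 0.015361 and τ_data = 11/73.8 = 0.149051, so τ_n = 0.164412.
Rearranging for μ₀: μ₀ = (μ_n·τ_n − τ_data·x̄)/τ₀ = (-5.3774·0.164412 − 0.149051·-7.9) / 0.015361 = 0.293394/0.015361 ≈ 19.1.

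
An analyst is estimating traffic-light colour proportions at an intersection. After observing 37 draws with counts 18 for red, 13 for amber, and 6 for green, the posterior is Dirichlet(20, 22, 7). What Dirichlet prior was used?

Dirichlet(2, 9, 1)

For a Dirichlet(α) prior with multinomial counts c, the posterior is Dirichlet(α + c) componentwise.
Subtract each count from the matching posterior parameter: 20−18=2, 22−13=9, 7−6=1.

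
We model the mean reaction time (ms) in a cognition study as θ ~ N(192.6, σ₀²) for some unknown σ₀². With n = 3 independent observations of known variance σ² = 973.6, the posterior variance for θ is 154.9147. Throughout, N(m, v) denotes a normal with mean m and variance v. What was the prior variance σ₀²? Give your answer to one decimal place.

For the Normal–Normal model with known σ², precisions add: τ_n = τ₀ + n/σ².
So 1/σ₀² = 1/154.9147 − 3/973.6 = 0.006455 − 0.003081 = 0.003374.
Hence σ₀² = 1/0.003374 ≈ 296.4.

σ₀² = 296.4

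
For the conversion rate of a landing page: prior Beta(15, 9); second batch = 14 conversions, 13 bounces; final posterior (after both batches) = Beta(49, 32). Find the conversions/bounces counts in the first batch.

Because Beta–binomial updating is additive in the counts, the combined data contributed (α_post−α_prior, β_post−β_prior) successes and failures.
Total across both batches: 49−15=34 conversions, 32−9=23 bounces.
Subtract the second batch: 34−14=20 conversions and 23−13=10 bounces.

20 conversions and 10 bounces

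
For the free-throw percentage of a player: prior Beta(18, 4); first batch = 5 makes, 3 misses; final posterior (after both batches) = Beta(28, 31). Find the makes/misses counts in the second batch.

Sequential conjugate updates are equivalent to a single update on the pooled data, so total successes = posterior α − prior α and total failures = posterior β − prior β.
Total across both batches: 28−18=10 makes, 31−4=27 misses.
Subtract the first batch: 10−5=5 makes and 27−3=24 misses.

5 makes and 24 misses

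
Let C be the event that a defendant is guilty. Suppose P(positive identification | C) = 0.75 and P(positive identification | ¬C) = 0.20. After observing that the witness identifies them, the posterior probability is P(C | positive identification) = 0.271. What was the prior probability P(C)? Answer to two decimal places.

P(C) = 0.09

Bayes' rule in odds form gives O(C|E) = O(C)·[P(E|C)/P(E|¬C)], hence O(C) = O(C|E)/LR.
Posterior odds = 0.271/(1−0.271) = 0.3717. LR = 0.75/0.20 = 3.7500.
Prior odds = 0.3717/3.7500 = 0.0991, so P(C) = 0.0991/(1+0.0991) ≈ 0.09.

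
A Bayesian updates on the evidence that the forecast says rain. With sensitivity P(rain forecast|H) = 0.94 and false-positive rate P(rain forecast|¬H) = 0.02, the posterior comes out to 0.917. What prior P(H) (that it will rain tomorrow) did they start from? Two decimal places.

P(H) = 0.19

In odds form, posterior odds = prior odds × likelihood ratio, so prior odds = posterior odds ÷ LR.
Posterior odds = 0.917/(1−0.917) = 11.0482. LR = 0.94/0.02 = 47.0000.
Prior odds = 11.0482/47.0000 = 0.2351, so P(H) = 0.2351/(1+0.2351) ≈ 0.19.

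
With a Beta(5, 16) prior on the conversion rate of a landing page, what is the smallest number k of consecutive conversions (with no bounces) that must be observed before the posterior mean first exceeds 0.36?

After k conversions and 0 bounces the posterior is Beta(5+k, 16), with mean (5+k)/(5+16+k).
Set (5+k)/(21+k) > 0.36 and solve: k > (0.36·21 − 5)/(1 − 0.36) = 4.000.
The smallest integer exceeding 4.000 is 5.

k = 5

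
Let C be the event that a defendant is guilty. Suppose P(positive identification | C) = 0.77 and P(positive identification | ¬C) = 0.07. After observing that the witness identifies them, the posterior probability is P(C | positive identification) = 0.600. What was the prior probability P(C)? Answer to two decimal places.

In odds form, posterior odds = prior odds × likelihood ratio, so prior odds = posterior odds ÷ LR.
Posterior odds = 0.600/(1−0.600) = 1.5000. LR = 0.77/0.07 = 11.0000.
Prior odds = 1.5000/11.0000 = 0.1364, so P(C) = 0.1364/(1+0.1364) ≈ 0.12.

P(C) = 0.12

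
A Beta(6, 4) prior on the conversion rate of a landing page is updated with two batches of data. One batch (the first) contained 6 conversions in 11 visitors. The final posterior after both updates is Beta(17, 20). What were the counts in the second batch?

5 conversions and 11 bounces

Because Beta–binomial updating is additive in the counts, the combined data contributed (α_post−α_prior, β_post−β_prior) successes and failures.
Total across both batches: 17−6=11 conversions, 20−4=16 bounces.
Subtract the first batch: 11−6=5 conversions and 16−5=11 bounces.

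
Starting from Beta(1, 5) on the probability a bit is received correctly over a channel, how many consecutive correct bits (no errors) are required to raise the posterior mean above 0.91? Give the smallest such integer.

After k correct bits and 0 errors the posterior is Beta(1+k, 5), with mean (1+k)/(1+5+k).
Set (1+k)/(6+k) > 0.91 and solve: k > (0.91·6 − 1)/(1 − 0.91) = 49.556.
The smallest integer exceeding 49.556 is 50, and checking k=50: (51)/(56) = 0.9107 > 0.91.

k = 50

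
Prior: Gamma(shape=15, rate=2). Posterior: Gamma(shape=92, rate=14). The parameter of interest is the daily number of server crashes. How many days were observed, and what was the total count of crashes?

n = 12 days with total 77 crashes

Gamma–Poisson conjugacy: posterior shape = α + Σxᵢ, posterior rate = β + n.
Matching: Σxᵢ = 92 − 15 = 77 and n = 14 − 2 = 12.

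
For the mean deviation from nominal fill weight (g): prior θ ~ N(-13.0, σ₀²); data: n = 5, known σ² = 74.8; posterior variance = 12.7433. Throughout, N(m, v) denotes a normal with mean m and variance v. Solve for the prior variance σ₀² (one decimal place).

Posterior precision equals prior precision plus data precision: 1/σ_n² = 1/σ₀² + n/σ².
So 1/σ₀² = 1/12.7433 − 5/74.8 = 0.078473 − 0.066845 = 0.011628.
Hence σ₀² = 1/0.011628 ≈ 86.0.

σ₀² = 86.0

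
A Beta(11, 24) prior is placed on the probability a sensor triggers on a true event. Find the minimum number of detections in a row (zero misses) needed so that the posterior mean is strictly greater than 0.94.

After k detections and 0 misses the posterior is Beta(11+k, 24), with mean (11+k)/(11+24+k).
Set (11+k)/(35+k) > 0.94 and solve: k > (0.94·35 − 11)/(1 − 0.94) = 365.000.
The smallest integer exceeding 365.000 is 366, and checking k=366: (377)/(401) = 0.9401 > 0.94.

k = 366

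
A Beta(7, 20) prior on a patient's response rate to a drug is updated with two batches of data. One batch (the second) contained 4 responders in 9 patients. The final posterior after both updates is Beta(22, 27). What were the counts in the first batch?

Sequential conjugate updates are equivalent to a single update on the pooled data, so total successes = posterior α − prior α and total failures = posterior β − prior β.
Total across both batches: 22−7=15 responders, 27−20=7 non-responders.
Subtract the second batch: 15−4=11 responders and 7−5=2 non-responders.

11 responders and 2 non-responders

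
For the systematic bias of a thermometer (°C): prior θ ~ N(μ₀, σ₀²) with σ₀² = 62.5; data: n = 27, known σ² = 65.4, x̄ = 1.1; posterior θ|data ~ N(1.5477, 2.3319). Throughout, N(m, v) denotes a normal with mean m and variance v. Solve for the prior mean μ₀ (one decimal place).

μ₀ = 13.1

The posterior mean is a precision-weighted average: μ_n = (τ₀μ₀ + τ_data·x̄)/(τ₀+τ_data), with τ₀=1/σ₀² and τ_data=n/σ².
Here τ₀ = 1/62.5 = 0.016000 and τ_data = 27/65.4 = 0.412844, so τ_n = 0.428844.
Rearranging for μ₀: μ₀ = (μ_n·τ_n − τ_data·x̄)/τ₀ = (1.5477·0.428844 − 0.412844·1.1) / 0.016000 = 0.209593/0.016000 ≈ 13.1.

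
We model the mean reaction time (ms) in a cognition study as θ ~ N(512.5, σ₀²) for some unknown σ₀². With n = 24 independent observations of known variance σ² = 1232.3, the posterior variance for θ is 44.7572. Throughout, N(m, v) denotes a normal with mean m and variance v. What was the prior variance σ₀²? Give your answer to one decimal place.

σ₀² = 348.8

For the Normal–Normal model with known σ², precisions add: τ_n = τ₀ + n/σ².
So 1/σ₀² = 1/44.7572 − 24/1232.3 = 0.022343 − 0.019476 = 0.002867.
Hence σ₀² = 1/0.002867 ≈ 348.8.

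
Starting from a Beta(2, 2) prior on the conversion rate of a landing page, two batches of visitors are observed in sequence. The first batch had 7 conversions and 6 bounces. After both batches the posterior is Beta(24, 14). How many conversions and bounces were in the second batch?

15 conversions and 6 bounces

Because Beta–binomial updating is additive in the counts, the combined data contributed (α_post−α_prior, β_post−β_prior) successes and failures.
Total across both batches: 24−2=22 conversions, 14−2=12 bounces.
Subtract the first batch: 22−7=15 conversions and 12−6=6 bounces.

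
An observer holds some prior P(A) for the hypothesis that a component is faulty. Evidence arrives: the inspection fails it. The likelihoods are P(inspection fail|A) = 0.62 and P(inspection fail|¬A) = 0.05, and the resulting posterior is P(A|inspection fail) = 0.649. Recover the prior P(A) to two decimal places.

In odds form, posterior odds = prior odds × likelihood ratio, so prior odds = posterior odds ÷ LR.
Posterior odds = 0.649/(1−0.649) = 1.8490. LR = 0.62/0.05 = 12.4000.
Prior odds = 1.8490/12.4000 = 0.1491, so P(A) = 0.1491/(1+0.1491) ≈ 0.13.

P(A) = 0.13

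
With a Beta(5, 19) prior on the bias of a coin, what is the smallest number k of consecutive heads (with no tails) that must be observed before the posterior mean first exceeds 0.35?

k = 6

After k heads and 0 tails the posterior is Beta(5+k, 19), with mean (5+k)/(5+19+k).
Set (5+k)/(24+k) > 0.35 and solve: k > (0.35·24 − 5)/(1 − 0.35) = 5.231.
The smallest integer exceeding 5.231 is 6, and checking k=6: (11)/(30) = 0.3667 > 0.35.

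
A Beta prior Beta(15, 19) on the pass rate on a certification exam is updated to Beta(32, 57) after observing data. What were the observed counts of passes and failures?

17 passes and 38 failures

Under Beta–binomial conjugacy the posterior parameters are (α+s, β+f).
Match parameters: s=32−15=17, f=57−19=38.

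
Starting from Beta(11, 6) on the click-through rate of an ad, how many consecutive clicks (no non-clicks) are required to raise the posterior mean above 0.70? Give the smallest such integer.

After k clicks and 0 non-clicks the posterior is Beta(11+k, 6), with mean (11+k)/(11+6+k).
Set (11+k)/(17+k) > 0.70 and solve: k > (0.70·17 − 11)/(1 − 0.70) = 3.000.
The smallest integer exceeding 3.000 is 4.

k = 4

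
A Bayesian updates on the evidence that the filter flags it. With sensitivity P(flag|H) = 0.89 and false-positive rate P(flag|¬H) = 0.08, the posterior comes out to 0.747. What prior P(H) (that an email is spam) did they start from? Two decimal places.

Bayes' rule in odds form gives O(H|E) = O(H)·[P(E|H)/P(E|¬H)], hence O(H) = O(H|E)/LR.
Posterior odds = 0.747/(1−0.747) = 2.9526. LR = 0.89/0.08 = 11.1250.
Prior odds = 2.9526/11.1250 = 0.2654, so P(H) = 0.2654/(1+0.2654) ≈ 0.21.

P(H) = 0.21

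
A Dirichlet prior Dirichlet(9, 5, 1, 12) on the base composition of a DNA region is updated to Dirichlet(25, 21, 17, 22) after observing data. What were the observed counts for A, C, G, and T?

counts (16, 16, 16, 10)

For a Dirichlet(α) prior with multinomial counts c, the posterior is Dirichlet(α + c) componentwise.
Counts are posterior − prior componentwise: 25−9=16, 21−5=16, 17−1=16, 22−12=10.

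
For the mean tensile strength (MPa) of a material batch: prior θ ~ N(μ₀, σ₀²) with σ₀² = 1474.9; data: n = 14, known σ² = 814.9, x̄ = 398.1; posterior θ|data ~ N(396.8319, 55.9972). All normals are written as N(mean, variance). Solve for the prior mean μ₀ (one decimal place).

With known observation variance, the Normal–Normal posterior has precision τ_n = τ₀ + n/σ² and mean μ_n = (τ₀μ₀ + (n/σ²)x̄)/τ_n.
Here τ₀ = 1/1474.9 = 0.000678 and τ_data = 14/814.9 = 0.017180, so τ_n = 0.017858.
Rearranging for μ₀: μ₀ = (μ_n·τ_n − τ_data·x̄)/τ₀ = (396.8319·0.017858 − 0.017180·398.1) / 0.000678 = 0.247266/0.000678 ≈ 364.7.

μ₀ = 364.7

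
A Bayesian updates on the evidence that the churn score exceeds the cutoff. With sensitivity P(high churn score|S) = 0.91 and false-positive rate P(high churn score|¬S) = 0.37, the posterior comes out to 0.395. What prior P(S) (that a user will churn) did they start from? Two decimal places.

In odds form, posterior odds = prior odds × likelihood ratio, so prior odds = posterior odds ÷ LR.
Posterior odds = 0.395/(1−0.395) = 0.6529. LR = 0.91/0.37 = 2.4595.
Prior odds = 0.6529/2.4595 = 0.2655, so P(S) = 0.2655/(1+0.2655) ≈ 0.21.

P(S) = 0.21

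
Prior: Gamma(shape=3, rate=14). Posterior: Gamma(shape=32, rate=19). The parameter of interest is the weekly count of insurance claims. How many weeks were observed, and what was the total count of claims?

n = 5 weeks with total 29 claims

Gamma–Poisson conjugacy: posterior shape = α + Σxᵢ, posterior rate = β + n.
Matching: Σxᵢ = 32 − 3 = 29 and n = 19 − 14 = 5.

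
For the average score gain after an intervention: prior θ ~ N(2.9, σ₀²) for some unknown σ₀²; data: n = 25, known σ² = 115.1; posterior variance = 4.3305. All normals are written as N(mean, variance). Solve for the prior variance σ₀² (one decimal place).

For the Normal–Normal model with known σ², precisions add: τ_n = τ₀ + n/σ².
So 1/σ₀² = 1/4.3305 − 25/115.1 = 0.230920 − 0.217202 = 0.013718.
Hence σ₀² = 1/0.013718 ≈ 72.9.

σ₀² = 72.9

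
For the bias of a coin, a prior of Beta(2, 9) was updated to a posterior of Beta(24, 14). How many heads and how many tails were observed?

22 heads and 5 tails

Beta is conjugate to the binomial likelihood: posterior = Beta(a+s, b+f).
So s = 24 − 2 = 22 and f = 14 − 9 = 5.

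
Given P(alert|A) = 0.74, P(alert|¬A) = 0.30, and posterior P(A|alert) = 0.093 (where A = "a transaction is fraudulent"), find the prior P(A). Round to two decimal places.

P(A) = 0.04

In odds form, posterior odds = prior odds × likelihood ratio, so prior odds = posterior odds ÷ LR.
Posterior odds = 0.093/(1−0.093) = 0.1025. LR = 0.74/0.30 = 2.4667.
Prior odds = 0.1025/2.4667 = 0.0416, so P(A) = 0.0416/(1+0.0416) ≈ 0.04.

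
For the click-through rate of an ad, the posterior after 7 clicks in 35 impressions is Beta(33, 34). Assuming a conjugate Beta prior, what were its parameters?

Under Beta–binomial conjugacy the posterior parameters are (α+s, β+f).
So α = 33 − 7 = 26 and β = 34 − 28 = 6.

Beta(26, 6)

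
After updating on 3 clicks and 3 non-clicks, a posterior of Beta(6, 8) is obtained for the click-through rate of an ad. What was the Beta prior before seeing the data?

Beta(3, 5)

Under Beta–binomial conjugacy the posterior parameters are (a+s, b+f).
Subtract the data counts: 6−3=3, 8−3=5.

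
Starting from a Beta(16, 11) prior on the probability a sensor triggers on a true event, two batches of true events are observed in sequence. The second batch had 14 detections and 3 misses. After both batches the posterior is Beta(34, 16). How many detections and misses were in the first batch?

4 detections and 2 misses

Sequential conjugate updates are equivalent to a single update on the pooled data, so total successes = posterior α − prior α and total failures = posterior β − prior β.
Total across both batches: 34−16=18 detections, 16−11=5 misses.
Subtract the second batch: 18−14=4 detections and 5−3=2 misses.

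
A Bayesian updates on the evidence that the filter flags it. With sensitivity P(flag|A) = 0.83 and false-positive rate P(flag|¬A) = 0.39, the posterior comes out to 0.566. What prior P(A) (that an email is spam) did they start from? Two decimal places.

In odds form, posterior odds = prior odds × likelihood ratio, so prior odds = posterior odds ÷ LR.
Posterior odds = 0.566/(1−0.566) = 1.3041. LR = 0.83/0.39 = 2.1282.
Prior odds = 1.3041/2.1282 = 0.6128, so P(A) = 0.6128/(1+0.6128) ≈ 0.38.

P(A) = 0.38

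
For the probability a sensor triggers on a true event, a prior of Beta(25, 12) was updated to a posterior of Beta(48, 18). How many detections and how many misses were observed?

23 detections and 6 misses

Under Beta–binomial conjugacy the posterior parameters are (α+s, β+f).
Match parameters: s=48−25=23, f=18−12=6.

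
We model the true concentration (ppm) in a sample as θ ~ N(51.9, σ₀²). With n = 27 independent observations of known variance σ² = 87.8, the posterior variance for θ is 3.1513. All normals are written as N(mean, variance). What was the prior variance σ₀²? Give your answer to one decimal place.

σ₀² = 101.9

For the Normal–Normal model with known σ², precisions add: τ_n = τ₀ + n/σ².
So 1/σ₀² = 1/3.1513 − 27/87.8 = 0.317329 − 0.307517 = 0.009812.
Hence σ₀² = 1/0.009812 ≈ 101.9.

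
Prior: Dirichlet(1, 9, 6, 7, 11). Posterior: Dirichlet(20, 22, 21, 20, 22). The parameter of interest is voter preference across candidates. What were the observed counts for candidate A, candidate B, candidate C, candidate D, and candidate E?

For a Dirichlet(α) prior with multinomial counts c, the posterior is Dirichlet(α + c) componentwise.
Counts are posterior − prior componentwise: 20−1=19, 22−9=13, 21−6=15, 20−7=13, 22−11=11.

counts (19, 13, 15, 13, 11)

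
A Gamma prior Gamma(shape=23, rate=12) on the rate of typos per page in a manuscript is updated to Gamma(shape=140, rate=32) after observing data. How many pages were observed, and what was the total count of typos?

Gamma–Poisson conjugacy: posterior shape = α + Σxᵢ, posterior rate = β + n.
Matching: Σxᵢ = 140 − 23 = 117 and n = 32 − 12 = 20.

n = 20 pages with total 117 typos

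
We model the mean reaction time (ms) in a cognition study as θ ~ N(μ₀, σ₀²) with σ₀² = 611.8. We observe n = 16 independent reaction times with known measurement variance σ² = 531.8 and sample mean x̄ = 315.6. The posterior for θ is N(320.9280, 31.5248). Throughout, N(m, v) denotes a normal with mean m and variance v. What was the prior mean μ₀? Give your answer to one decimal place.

With known observation variance, the Normal–Normal posterior has precision τ_n = τ₀ + n/σ² and mean μ_n = (τ₀μ₀ + (n/σ²)x̄)/τ_n.
Here τ₀ = 1/611.8 = 0.001635 and τ_data = 16/531.8 = 0.030086, so τ_n = 0.031721.
Rearranging for μ₀: μ₀ = (μ_n·τ_n − τ_data·x̄)/τ₀ = (320.9280·0.031721 − 0.030086·315.6) / 0.001635 = 0.685015/0.001635 ≈ 419.0.

μ₀ = 419.0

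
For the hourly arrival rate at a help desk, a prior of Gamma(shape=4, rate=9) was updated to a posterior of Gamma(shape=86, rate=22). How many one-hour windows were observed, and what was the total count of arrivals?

Gamma–Poisson conjugacy: posterior shape = α + Σxᵢ, posterior rate = β + n.
Matching: Σxᵢ = 86 − 4 = 82 and n = 22 − 9 = 13.

n = 13 one-hour windows with total 82 arrivals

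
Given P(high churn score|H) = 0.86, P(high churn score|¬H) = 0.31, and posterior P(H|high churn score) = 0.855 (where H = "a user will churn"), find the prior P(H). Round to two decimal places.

Bayes' rule in odds form gives O(H|E) = O(H)·[P(E|H)/P(E|¬H)], hence O(H) = O(H|E)/LR.
Posterior odds = 0.855/(1−0.855) = 5.8966. LR = 0.86/0.31 = 2.7742.
Prior odds = 5.8966/2.7742 = 2.1255, so P(H) = 2.1255/(1+2.1255) ≈ 0.68.

P(H) = 0.68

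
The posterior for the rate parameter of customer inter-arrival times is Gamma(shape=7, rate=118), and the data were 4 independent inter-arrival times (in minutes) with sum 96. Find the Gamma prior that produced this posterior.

Gamma(shape=3, rate=22)

Gamma–exponential conjugacy: posterior shape = α + n, posterior rate = β + Σtᵢ.
So α = 7 − 4 = 3 and β = 118 − 96 = 22.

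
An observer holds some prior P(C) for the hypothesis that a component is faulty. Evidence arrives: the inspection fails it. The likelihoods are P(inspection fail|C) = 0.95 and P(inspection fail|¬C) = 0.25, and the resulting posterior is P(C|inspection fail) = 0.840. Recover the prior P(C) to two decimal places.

P(C) = 0.58

In odds form, posterior odds = prior odds × likelihood ratio, so prior odds = posterior odds ÷ LR.
Posterior odds = 0.840/(1−0.840) = 5.2500. LR = 0.95/0.25 = 3.8000.
Prior odds = 5.2500/3.8000 = 1.3816, so P(C) = 1.3816/(1+1.3816) ≈ 0.58.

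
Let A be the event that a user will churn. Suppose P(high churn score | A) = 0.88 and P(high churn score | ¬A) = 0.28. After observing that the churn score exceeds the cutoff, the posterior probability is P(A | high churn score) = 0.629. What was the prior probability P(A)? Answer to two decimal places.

Bayes' rule in odds form gives O(A|E) = O(A)·[P(E|A)/P(E|¬A)], hence O(A) = O(A|E)/LR.
Posterior odds = 0.629/(1−0.629) = 1.6954. LR = 0.88/0.28 = 3.1429.
Prior odds = 1.6954/3.1429 = 0.5394, so P(A) = 0.5394/(1+0.5394) ≈ 0.35.

P(A) = 0.35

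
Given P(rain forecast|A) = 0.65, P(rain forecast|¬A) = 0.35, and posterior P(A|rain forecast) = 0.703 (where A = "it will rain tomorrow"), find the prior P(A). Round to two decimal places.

P(A) = 0.56

Bayes' rule in odds form gives O(A|E) = O(A)·[P(E|A)/P(E|¬A)], hence O(A) = O(A|E)/LR.
Posterior odds = 0.703/(1−0.703) = 2.3670. LR = 0.65/0.35 = 1.8571.
Prior odds = 2.3670/1.8571 = 1.2746, so P(A) = 1.2746/(1+1.2746) ≈ 0.56.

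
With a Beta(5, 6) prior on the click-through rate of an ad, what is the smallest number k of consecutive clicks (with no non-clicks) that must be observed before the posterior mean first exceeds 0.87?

k = 36

After k clicks and 0 non-clicks the posterior is Beta(5+k, 6), with mean (5+k)/(5+6+k).
Set (5+k)/(11+k) > 0.87 and solve: k > (0.87·11 − 5)/(1 − 0.87) = 35.154.
The smallest integer exceeding 35.154 is 36.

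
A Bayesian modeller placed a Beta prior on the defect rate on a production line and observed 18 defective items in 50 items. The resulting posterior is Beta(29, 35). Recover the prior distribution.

Beta(11, 3)

A Beta(α, β) prior with s successes and f failures in binomial data gives a Beta(α+s, β+f) posterior.
So α = 29 − 18 = 11 and β = 35 − 32 = 3.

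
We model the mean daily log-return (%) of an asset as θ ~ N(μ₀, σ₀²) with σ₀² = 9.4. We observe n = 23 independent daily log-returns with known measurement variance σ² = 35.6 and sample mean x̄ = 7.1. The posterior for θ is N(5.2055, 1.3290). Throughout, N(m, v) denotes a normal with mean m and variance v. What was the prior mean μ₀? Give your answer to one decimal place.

With known observation variance, the Normal–Normal posterior has precision τ_n = τ₀ + n/σ² and mean μ_n = (τ₀μ₀ + (n/σ²)x̄)/τ_n.
Here τ₀ = 1/9.4 = 0.106383 and τ_data = 23/35.6 = 0.646067, so τ_n = 0.752450.
Rearranging for μ₀: μ₀ = (μ_n·τ_n − τ_data·x̄)/τ₀ = (5.2055·0.752450 − 0.646067·7.1) / 0.106383 = -0.670197/0.106383 ≈ -6.3.

μ₀ = -6.3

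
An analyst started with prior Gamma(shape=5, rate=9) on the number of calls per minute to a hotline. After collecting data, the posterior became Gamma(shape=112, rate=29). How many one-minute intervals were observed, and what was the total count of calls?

n = 20 one-minute intervals with total 107 calls

Gamma–Poisson conjugacy: posterior shape = α + Σxᵢ, posterior rate = β + n.
Matching: Σxᵢ = 112 − 5 = 107 and n = 29 − 9 = 20.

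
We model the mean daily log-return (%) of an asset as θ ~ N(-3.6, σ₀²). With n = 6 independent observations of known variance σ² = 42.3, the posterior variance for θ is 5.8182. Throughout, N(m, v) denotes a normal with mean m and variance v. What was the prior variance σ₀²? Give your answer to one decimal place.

σ₀² = 33.3

For the Normal–Normal model with known σ², precisions add: τ_n = τ₀ + n/σ².
So 1/σ₀² = 1/5.8182 − 6/42.3 = 0.171874 − 0.141844 = 0.030030.
Hence σ₀² = 1/0.030030 ≈ 33.3.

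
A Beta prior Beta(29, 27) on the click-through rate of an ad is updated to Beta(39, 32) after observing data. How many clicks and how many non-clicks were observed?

Beta is conjugate to the binomial likelihood: posterior = Beta(a+s, b+f).
So s = 39 − 29 = 10 and f = 32 − 27 = 5.

10 clicks and 5 non-clicks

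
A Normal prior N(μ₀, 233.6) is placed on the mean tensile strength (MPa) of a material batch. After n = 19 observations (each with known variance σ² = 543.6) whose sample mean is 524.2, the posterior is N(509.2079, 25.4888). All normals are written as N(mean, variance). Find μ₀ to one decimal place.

μ₀ = 386.8

The posterior mean is a precision-weighted average: μ_n = (τ₀μ₀ + τ_data·x̄)/(τ₀+τ_data), with τ₀=1/σ₀² and τ_data=n/σ².
Here τ₀ = 1/233.6 = 0.004281 and τ_data = 19/543.6 = 0.034952, so τ_n = 0.039233.
Rearranging for μ₀: μ₀ = (μ_n·τ_n − τ_data·x̄)/τ₀ = (509.2079·0.039233 − 0.034952·524.2) / 0.004281 = 1.655915/0.004281 ≈ 386.8.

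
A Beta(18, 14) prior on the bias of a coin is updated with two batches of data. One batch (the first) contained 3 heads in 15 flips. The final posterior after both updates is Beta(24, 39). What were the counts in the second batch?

Sequential conjugate updates are equivalent to a single update on the pooled data, so total successes = posterior α − prior α and total failures = posterior β − prior β.
Total across both batches: 24−18=6 heads, 39−14=25 tails.
Subtract the first batch: 6−3=3 heads and 25−12=13 tails.

3 heads and 13 tails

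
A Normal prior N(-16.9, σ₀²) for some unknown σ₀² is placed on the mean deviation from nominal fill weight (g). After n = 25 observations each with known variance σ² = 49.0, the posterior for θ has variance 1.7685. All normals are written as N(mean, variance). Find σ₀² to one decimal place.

σ₀² = 18.1

Posterior precision equals prior precision plus data precision: 1/σ_n² = 1/σ₀² + n/σ².
So 1/σ₀² = 1/1.7685 − 25/49.0 = 0.565451 − 0.510204 = 0.055247.
Hence σ₀² = 1/0.055247 ≈ 18.1.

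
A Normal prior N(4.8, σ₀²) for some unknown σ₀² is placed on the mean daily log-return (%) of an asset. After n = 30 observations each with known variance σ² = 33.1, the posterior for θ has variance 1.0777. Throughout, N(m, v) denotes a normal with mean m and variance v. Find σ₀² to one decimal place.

For the Normal–Normal model with known σ², precisions add: τ_n = τ₀ + n/σ².
So 1/σ₀² = 1/1.0777 − 30/33.1 = 0.927902 − 0.906344 = 0.021558.
Hence σ₀² = 1/0.021558 ≈ 46.4.

σ₀² = 46.4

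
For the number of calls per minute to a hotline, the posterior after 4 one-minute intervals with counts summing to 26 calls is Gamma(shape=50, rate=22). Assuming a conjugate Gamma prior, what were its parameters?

Gamma(shape=24, rate=18)

Gamma–Poisson conjugacy: posterior shape = α + Σxᵢ, posterior rate = β + n.
So α = 50 − 26 = 24 and β = 22 − 4 = 18.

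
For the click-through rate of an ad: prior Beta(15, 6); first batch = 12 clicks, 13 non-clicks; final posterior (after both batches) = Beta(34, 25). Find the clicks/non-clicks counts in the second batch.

7 clicks and 6 non-clicks

Because Beta–binomial updating is additive in the counts, the combined data contributed (α_post−α_prior, β_post−β_prior) successes and failures.
Total across both batches: 34−15=19 clicks, 25−6=19 non-clicks.
Subtract the first batch: 19−12=7 clicks and 19−13=6 non-clicks.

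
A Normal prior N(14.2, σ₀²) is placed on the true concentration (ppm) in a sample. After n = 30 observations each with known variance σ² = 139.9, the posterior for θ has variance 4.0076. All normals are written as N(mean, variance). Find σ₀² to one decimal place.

σ₀² = 28.5

Posterior precision equals prior precision plus data precision: 1/σ_n² = 1/σ₀² + n/σ².
So 1/σ₀² = 1/4.0076 − 30/139.9 = 0.249526 − 0.214439 = 0.035087.
Hence σ₀² = 1/0.035087 ≈ 28.5.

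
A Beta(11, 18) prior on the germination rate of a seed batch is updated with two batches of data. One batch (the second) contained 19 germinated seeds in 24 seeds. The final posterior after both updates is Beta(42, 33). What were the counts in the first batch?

12 germinated seeds and 10 non-germinating seeds

Because Beta–binomial updating is additive in the counts, the combined data contributed (α_post−α_prior, β_post−β_prior) successes and failures.
Total across both batches: 42−11=31 germinated seeds, 33−18=15 non-germinating seeds.
Subtract the second batch: 31−19=12 germinated seeds and 15−5=10 non-germinating seeds.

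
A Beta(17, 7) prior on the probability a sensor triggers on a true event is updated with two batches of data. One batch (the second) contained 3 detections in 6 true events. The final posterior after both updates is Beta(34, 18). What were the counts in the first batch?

Sequential conjugate updates are equivalent to a single update on the pooled data, so total successes = posterior α − prior α and total failures = posterior β − prior β.
Total across both batches: 34−17=17 detections, 18−7=11 misses.
Subtract the second batch: 17−3=14 detections and 11−3=8 misses.

14 detections and 8 misses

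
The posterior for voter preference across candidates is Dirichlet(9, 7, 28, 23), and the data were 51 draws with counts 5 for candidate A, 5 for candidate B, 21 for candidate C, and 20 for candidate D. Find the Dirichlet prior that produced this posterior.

For a Dirichlet(α) prior with multinomial counts c, the posterior is Dirichlet(α + c) componentwise.
Subtract each count from the matching posterior parameter: 9−5=4, 7−5=2, 28−21=7, 23−20=3.

Dirichlet(4, 2, 7, 3)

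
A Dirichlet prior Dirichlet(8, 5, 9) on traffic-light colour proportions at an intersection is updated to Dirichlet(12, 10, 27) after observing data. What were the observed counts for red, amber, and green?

counts (4, 5, 18)

For a Dirichlet(α) prior with multinomial counts c, the posterior is Dirichlet(α + c) componentwise.
Counts are posterior − prior componentwise: 12−8=4, 10−5=5, 27−9=18.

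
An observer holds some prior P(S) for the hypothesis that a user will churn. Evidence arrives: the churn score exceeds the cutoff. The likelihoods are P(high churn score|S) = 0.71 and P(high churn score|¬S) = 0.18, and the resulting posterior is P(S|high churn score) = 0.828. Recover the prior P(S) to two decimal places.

P(S) = 0.55

Bayes' rule in odds form gives O(S|E) = O(S)·[P(E|S)/P(E|¬S)], hence O(S) = O(S|E)/LR.
Posterior odds = 0.828/(1−0.828) = 4.8140. LR = 0.71/0.18 = 3.9444.
Prior odds = 4.8140/3.9444 = 1.2205, so P(S) = 1.2205/(1+1.2205) ≈ 0.55.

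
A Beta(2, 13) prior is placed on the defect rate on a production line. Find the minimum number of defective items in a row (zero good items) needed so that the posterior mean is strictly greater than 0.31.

k = 4

After k defective items and 0 good items the posterior is Beta(2+k, 13), with mean (2+k)/(2+13+k).
Set (2+k)/(15+k) > 0.31 and solve: k > (0.31·15 − 2)/(1 − 0.31) = 3.841.
The smallest integer exceeding 3.841 is 4.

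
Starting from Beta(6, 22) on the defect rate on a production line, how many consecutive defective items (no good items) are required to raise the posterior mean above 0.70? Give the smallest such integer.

k = 46

After k defective items and 0 good items the posterior is Beta(6+k, 22), with mean (6+k)/(6+22+k).
Set (6+k)/(28+k) > 0.70 and solve: k > (0.70·28 − 6)/(1 − 0.70) = 45.333.
The smallest integer exceeding 45.333 is 46.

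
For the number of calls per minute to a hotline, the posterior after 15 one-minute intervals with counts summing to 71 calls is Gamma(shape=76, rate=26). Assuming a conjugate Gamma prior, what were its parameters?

A Gamma(α, β) prior (rate parametrization) on a Poisson rate with n observations summing to S gives posterior Gamma(α+S, β+n).
So α = 76 − 71 = 5 and β = 26 − 15 = 11.

Gamma(shape=5, rate=11)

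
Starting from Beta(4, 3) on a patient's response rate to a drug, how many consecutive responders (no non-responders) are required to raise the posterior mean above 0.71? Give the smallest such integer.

After k responders and 0 non-responders the posterior is Beta(4+k, 3), with mean (4+k)/(4+3+k).
Set (4+k)/(7+k) > 0.71 and solve: k > (0.71·7 − 4)/(1 − 0.71) = 3.345.
The smallest integer exceeding 3.345 is 4, and checking k=4: (8)/(11) = 0.7273 > 0.71.

k = 4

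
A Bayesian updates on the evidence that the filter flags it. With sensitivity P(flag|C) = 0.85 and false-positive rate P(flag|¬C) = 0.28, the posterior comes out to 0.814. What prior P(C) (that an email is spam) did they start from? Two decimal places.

Bayes' rule in odds form gives O(C|E) = O(C)·[P(E|C)/P(E|¬C)], hence O(C) = O(C|E)/LR.
Posterior odds = 0.814/(1−0.814) = 4.3763. LR = 0.85/0.28 = 3.0357.
Prior odds = 4.3763/3.0357 = 1.4416, so P(C) = 1.4416/(1+1.4416) ≈ 0.59.

P(C) = 0.59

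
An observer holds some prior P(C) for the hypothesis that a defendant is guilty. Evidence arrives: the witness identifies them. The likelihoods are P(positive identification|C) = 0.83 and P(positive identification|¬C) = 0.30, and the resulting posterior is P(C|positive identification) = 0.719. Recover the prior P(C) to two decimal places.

P(C) = 0.48

In odds form, posterior odds = prior odds × likelihood ratio, so prior odds = posterior odds ÷ LR.
Posterior odds = 0.719/(1−0.719) = 2.5587. LR = 0.83/0.30 = 2.7667.
Prior odds = 2.5587/2.7667 = 0.9248, so P(C) = 0.9248/(1+0.9248) ≈ 0.48.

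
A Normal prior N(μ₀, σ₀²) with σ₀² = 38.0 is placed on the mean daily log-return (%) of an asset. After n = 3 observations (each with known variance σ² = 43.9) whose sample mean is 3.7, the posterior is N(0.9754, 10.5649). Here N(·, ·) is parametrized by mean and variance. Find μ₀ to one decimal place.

With known observation variance, the Normal–Normal posterior has precision τ_n = τ₀ + n/σ² and mean μ_n = (τ₀μ₀ + (n/σ²)x̄)/τ_n.
Here τ₀ = 1/38.0 = 0.026316 and τ_data = 3/43.9 = 0.068337, so τ_n = 0.094653.
Rearranging for μ₀: μ₀ = (μ_n·τ_n − τ_data·x̄)/τ₀ = (0.9754·0.094653 − 0.068337·3.7) / 0.026316 = -0.160522/0.026316 ≈ -6.1.

μ₀ = -6.1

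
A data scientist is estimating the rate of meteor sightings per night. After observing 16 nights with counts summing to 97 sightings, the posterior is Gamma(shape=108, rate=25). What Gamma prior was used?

Gamma(shape=11, rate=9)

Gamma–Poisson conjugacy: posterior shape = α + Σxᵢ, posterior rate = β + n.
So α = 108 − 97 = 11 and β = 25 − 16 = 9.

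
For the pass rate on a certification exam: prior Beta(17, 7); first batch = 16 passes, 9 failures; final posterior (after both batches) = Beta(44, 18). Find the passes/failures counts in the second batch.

Sequential conjugate updates are equivalent to a single update on the pooled data, so total successes = posterior α − prior α and total failures = posterior β − prior β.
Total across both batches: 44−17=27 passes, 18−7=11 failures.
Subtract the first batch: 27−16=11 passes and 11−9=2 failures.

11 passes and 2 failures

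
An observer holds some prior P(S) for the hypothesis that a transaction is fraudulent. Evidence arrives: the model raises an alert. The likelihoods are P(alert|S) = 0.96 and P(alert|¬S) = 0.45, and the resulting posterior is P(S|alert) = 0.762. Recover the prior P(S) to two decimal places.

P(S) = 0.60

In odds form, posterior odds = prior odds × likelihood ratio, so prior odds = posterior odds ÷ LR.
Posterior odds = 0.762/(1−0.762) = 3.2017. LR = 0.96/0.45 = 2.1333.
Prior odds = 3.2017/2.1333 = 1.5008, so P(S) = 1.5008/(1+1.5008) ≈ 0.60.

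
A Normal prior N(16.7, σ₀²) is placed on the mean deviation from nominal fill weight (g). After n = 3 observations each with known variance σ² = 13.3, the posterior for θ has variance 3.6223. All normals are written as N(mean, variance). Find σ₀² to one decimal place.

For the Normal–Normal model with known σ², precisions add: τ_n = τ₀ + n/σ².
So 1/σ₀² = 1/3.6223 − 3/13.3 = 0.276068 − 0.225564 = 0.050504.
Hence σ₀² = 1/0.050504 ≈ 19.8.

σ₀² = 19.8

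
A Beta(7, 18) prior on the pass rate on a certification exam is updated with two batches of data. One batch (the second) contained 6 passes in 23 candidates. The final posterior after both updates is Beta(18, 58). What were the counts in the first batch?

5 passes and 23 failures

Because Beta–binomial updating is additive in the counts, the combined data contributed (α_post−α_prior, β_post−β_prior) successes and failures.
Total across both batches: 18−7=11 passes, 58−18=40 failures.
Subtract the second batch: 11−6=5 passes and 40−17=23 failures.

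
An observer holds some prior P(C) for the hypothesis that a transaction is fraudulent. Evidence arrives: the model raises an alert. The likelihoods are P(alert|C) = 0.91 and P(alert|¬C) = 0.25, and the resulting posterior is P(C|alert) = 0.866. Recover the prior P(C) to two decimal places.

P(C) = 0.64

In odds form, posterior odds = prior odds × likelihood ratio, so prior odds = posterior odds ÷ LR.
Posterior odds = 0.866/(1−0.866) = 6.4627. LR = 0.91/0.25 = 3.6400.
Prior odds = 6.4627/3.6400 = 1.7755, so P(C) = 1.7755/(1+1.7755) ≈ 0.64.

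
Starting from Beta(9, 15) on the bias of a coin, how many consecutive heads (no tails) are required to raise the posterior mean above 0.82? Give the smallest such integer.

After k heads and 0 tails the posterior is Beta(9+k, 15), with mean (9+k)/(9+15+k).
Set (9+k)/(24+k) > 0.82 and solve: k > (0.82·24 − 9)/(1 − 0.82) = 59.333.
The smallest integer exceeding 59.333 is 60, and checking k=60: (69)/(84) = 0.8214 > 0.82.

k = 60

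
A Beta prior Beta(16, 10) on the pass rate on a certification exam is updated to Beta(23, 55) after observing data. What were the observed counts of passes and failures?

Under Beta–binomial conjugacy the posterior parameters are (α+s, β+f).
So s = 23 − 16 = 7 and f = 55 − 10 = 45.

7 passes and 45 failures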